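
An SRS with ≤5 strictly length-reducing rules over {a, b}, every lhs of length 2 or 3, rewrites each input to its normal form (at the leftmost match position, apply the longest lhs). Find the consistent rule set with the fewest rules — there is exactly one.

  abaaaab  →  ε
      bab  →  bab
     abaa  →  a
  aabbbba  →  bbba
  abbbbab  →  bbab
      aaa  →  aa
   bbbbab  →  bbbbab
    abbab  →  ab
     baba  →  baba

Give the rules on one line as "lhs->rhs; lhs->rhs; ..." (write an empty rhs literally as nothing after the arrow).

  | abaaaab => aaab => aab => ε
  | bab
  | abaa => a
  | aabbbba => bbba

aaa->aa; aab->; abb->; baa->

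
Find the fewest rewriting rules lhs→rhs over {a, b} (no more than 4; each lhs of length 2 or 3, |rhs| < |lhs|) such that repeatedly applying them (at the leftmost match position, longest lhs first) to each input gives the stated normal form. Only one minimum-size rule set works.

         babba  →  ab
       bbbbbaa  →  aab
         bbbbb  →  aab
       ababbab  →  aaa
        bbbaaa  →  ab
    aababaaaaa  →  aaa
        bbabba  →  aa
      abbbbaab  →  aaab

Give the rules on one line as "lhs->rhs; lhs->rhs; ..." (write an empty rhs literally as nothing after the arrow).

  | babba => bbba => aba => ab
  | bbbbbaa => abbbaa => aabaa => aaba => aab
  | bbbbb => abbb => aab
  | ababbab => abbbab => aabab => aabb => aaa

ba->b; bb->a; bba->bb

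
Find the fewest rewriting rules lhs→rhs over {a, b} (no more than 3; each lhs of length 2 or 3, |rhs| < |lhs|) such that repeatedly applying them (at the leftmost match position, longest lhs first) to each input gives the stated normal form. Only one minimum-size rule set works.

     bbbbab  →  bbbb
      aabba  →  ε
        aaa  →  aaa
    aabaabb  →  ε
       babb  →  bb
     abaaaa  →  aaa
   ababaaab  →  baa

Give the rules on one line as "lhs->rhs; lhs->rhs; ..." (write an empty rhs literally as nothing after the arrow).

ab->; aba->

  | bbbbab => bbbb
  | aabba => aba => ε
  | aaa
  | aabaabb => aabb => ab => ε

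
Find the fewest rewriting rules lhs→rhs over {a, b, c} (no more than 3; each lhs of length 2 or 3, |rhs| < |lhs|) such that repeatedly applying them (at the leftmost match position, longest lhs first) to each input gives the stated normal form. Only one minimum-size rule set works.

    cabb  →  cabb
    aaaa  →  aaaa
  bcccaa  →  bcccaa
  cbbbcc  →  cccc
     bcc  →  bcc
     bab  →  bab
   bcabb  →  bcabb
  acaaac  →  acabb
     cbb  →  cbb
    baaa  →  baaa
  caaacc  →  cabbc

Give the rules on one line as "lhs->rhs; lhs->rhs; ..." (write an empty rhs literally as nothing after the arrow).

  | cabb
  | aaaa
  | bcccaa
  | cbbbcc => cccc

aac->bb; bbb->c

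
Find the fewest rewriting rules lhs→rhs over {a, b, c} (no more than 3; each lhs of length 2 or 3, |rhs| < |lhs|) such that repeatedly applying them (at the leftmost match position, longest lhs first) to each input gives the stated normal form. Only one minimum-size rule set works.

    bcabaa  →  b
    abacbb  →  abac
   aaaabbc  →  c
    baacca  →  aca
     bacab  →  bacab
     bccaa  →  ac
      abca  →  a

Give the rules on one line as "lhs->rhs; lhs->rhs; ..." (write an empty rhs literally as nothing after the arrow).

  | bcabaa => aabaa => baa => b
  | abacbb => abac
  | aaaabbc => aabbc => bbc => c
  | baacca => bcca => aca

aa->; bb->; bc->a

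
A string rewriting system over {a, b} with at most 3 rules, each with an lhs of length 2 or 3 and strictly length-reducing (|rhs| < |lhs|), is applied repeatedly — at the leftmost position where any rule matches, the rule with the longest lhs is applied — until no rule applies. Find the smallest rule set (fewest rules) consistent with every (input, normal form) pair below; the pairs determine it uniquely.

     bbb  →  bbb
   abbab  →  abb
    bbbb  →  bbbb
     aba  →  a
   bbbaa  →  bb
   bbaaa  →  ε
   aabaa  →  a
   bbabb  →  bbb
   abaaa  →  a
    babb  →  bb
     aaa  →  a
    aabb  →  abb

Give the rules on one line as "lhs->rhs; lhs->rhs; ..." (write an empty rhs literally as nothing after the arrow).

aa->a; ba->; baa->

  | bbb
  | abbab => abb
  | bbbb
  | aba => a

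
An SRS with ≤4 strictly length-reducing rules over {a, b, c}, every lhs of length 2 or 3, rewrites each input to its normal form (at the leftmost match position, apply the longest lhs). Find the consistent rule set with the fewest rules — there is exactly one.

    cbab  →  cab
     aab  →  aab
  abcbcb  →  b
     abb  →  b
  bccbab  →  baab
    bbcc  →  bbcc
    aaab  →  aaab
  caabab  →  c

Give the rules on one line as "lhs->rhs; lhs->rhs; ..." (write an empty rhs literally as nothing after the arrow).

  | cbab => cab
  | aab
  | abcbcb => abccb => aba => b
  | abb => b

aba->b; abb->b; cb->c; ccb->a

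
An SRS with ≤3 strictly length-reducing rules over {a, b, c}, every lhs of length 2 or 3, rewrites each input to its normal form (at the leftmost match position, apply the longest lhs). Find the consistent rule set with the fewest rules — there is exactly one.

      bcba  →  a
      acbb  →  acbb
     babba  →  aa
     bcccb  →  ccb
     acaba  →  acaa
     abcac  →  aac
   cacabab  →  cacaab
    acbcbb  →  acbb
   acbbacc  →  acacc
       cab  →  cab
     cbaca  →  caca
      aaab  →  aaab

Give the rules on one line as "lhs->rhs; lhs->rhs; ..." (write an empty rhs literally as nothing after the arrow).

  | bcba => ba => a
  | acbb
  | babba => abba => aba => aa
  | bcccb => ccb

ba->a; bc->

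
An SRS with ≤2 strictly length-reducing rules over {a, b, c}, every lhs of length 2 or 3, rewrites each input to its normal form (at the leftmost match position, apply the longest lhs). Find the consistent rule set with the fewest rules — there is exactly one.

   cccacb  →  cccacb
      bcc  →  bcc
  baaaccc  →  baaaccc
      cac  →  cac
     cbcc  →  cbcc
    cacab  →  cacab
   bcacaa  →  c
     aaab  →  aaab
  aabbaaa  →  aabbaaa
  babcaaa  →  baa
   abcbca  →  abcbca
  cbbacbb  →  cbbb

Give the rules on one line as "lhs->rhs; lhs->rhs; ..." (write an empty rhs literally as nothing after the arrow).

  | cccacb
  | bcc
  | baaaccc
  | cac

bac->; caa->ac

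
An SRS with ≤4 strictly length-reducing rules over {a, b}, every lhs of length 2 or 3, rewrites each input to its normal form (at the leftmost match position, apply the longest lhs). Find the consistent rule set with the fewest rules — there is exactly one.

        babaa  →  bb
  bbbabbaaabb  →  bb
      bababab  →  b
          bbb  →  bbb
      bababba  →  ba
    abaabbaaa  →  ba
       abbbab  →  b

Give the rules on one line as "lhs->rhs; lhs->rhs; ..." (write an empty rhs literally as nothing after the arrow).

aa->b; ab->; bba->ba

  | babaa => baa => bb
  | bbbabbaaabb => bbabbaaabb => babbaaabb => bbaaabb => baaabb => bbabb => babb => bb
  | bababab => babab => bab => b
  | bbb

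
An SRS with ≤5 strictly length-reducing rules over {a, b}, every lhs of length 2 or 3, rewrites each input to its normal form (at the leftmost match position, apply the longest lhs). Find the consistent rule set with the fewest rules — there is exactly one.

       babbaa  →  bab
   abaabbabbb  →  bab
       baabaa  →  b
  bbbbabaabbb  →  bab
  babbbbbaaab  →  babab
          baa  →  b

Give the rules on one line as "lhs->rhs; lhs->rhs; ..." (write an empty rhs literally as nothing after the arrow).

  | babbaa => babaa => bab
  | abaabbabbb => abbbabbb => aabbb => babb => bab
  | baabaa => bbaa => baa => b
  | bbbbabaabbb => babaabbb => babbbb => bab

aab->ba; baa->b; bb->b; bbb->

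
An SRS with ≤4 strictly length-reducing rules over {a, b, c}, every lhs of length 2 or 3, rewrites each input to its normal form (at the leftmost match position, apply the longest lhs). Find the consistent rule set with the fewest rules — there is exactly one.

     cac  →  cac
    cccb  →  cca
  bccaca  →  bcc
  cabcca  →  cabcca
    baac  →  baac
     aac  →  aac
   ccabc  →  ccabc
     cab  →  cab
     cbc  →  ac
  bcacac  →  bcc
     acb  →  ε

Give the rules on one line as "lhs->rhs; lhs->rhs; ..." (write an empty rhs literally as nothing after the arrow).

  | cac
  | cccb => cca
  | bccaca => bcc
  | cabcca

aca->; acb->; cb->a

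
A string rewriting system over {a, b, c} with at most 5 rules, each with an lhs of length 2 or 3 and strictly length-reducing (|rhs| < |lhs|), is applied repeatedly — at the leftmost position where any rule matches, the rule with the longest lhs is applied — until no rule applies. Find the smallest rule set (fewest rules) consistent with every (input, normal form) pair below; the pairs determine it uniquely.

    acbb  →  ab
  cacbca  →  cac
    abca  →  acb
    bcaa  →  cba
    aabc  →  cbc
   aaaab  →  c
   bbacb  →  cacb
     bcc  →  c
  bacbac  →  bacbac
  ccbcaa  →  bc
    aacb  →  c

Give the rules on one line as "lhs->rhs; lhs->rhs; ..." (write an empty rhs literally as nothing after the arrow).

aa->c; bb->c; bca->cb; cc->b

  | acbb => acc => ab
  | cacbca => caccb => cabb => cac
  | abca => acb
  | bcaa => cba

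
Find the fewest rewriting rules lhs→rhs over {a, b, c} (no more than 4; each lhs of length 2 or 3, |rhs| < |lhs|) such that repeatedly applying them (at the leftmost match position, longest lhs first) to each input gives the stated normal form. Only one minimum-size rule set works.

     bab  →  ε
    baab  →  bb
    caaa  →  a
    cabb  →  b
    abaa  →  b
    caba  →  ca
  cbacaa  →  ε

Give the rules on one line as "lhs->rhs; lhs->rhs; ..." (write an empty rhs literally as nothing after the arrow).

aa->b; ab->; ba->a; cb->b

  | bab => ab => ε
  | baab => aab => bb
  | caaa => cba => ba => a
  | cabb => cb => b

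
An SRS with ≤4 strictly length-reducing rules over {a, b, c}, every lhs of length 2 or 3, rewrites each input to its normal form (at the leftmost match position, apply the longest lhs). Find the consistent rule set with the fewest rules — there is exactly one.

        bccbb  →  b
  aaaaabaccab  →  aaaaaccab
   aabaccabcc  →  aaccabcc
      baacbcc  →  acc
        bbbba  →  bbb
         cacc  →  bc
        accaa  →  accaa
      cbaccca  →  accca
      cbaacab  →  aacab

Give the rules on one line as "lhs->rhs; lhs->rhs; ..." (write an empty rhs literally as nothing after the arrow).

ba->; cac->b; cb->

  | bccbb => bcb => b
  | aaaaabaccab => aaaaaccab
  | aabaccabcc => aaccabcc
  | baacbcc => acbcc => acc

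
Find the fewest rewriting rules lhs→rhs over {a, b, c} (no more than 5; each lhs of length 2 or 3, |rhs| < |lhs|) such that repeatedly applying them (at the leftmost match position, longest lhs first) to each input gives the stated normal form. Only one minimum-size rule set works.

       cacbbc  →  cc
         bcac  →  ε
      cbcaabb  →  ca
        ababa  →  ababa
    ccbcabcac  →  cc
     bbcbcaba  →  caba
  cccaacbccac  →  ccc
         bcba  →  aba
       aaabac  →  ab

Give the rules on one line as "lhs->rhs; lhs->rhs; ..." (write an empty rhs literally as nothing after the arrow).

  | cacbbc => cbbc => cc
  | bcac => aac => ac => ε
  | cbcaabb => caaabb => caabb => cabb => ca
  | ababa

aa->a; ac->; bb->; bc->a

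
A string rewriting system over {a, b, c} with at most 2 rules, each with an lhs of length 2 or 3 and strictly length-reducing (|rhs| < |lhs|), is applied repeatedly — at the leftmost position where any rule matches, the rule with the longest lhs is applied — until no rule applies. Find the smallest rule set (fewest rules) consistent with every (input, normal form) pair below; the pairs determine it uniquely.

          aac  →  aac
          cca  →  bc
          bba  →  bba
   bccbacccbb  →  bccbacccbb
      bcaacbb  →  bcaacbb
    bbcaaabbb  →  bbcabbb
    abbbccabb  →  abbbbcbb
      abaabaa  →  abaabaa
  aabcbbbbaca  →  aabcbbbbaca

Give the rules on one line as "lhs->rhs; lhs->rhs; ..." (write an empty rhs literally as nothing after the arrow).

  | aac
  | cca => bc
  | bba
  | bccbacccbb

aaa->a; cca->bc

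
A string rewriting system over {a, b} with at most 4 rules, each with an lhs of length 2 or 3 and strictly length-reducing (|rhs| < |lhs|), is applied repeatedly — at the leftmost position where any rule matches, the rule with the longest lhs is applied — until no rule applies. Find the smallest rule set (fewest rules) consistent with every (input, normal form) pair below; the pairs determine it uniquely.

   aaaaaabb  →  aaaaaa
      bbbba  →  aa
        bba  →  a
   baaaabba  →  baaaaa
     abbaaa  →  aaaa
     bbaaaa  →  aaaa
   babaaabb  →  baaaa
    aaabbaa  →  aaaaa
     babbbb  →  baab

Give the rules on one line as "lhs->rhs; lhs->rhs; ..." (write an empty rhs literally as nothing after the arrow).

aba->aa; bb->; bbb->a

  | aaaaaabb => aaaaaa
  | bbbba => aba => aa
  | bba => a
  | baaaabba => baaaaa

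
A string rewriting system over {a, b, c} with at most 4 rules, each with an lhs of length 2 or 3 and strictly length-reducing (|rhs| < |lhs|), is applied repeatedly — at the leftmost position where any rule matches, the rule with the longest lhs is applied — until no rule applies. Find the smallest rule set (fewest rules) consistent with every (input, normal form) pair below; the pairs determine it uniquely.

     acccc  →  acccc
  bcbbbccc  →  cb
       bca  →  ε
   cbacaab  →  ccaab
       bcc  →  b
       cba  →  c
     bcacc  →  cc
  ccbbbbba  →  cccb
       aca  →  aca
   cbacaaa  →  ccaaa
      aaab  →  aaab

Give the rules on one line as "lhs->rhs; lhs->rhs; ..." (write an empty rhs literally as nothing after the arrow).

ba->; bbb->c; bc->b

  | acccc
  | bcbbbccc => bbbbccc => cbccc => cbcc => cbc => cb
  | bca => ba => ε
  | cbacaab => ccaab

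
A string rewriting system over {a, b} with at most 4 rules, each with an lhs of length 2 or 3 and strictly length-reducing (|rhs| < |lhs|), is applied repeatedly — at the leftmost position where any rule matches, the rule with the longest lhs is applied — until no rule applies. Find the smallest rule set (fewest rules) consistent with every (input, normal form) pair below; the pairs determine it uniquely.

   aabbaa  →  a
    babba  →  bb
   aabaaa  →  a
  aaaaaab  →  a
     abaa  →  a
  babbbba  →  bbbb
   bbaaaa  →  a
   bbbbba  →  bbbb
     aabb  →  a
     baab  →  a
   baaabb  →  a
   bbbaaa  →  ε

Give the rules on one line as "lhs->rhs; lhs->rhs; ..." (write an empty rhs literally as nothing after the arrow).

  | aabbaa => abbaa => abaa => aaa => aa => a
  | babba => bbba => bb
  | aabaaa => abaaa => aaaa => aaa => aa => a
  | aaaaaab => aaaaab => aaaab => aaab => aab => ab => a

aa->a; ab->a; ba->; bab->bb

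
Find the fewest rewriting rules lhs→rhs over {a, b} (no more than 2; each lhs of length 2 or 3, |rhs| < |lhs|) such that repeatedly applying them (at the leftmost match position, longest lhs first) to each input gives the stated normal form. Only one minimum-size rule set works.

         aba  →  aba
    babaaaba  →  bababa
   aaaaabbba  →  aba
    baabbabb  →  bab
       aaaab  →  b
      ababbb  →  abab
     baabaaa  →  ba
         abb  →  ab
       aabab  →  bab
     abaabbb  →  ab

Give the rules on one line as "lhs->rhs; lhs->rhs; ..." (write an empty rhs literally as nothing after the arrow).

  | aba
  | babaaaba => bababa
  | aaaaabbba => aaabbba => abbba => abba => aba
  | baabbabb => bbbabb => bbabb => babb => bab

aa->; bb->b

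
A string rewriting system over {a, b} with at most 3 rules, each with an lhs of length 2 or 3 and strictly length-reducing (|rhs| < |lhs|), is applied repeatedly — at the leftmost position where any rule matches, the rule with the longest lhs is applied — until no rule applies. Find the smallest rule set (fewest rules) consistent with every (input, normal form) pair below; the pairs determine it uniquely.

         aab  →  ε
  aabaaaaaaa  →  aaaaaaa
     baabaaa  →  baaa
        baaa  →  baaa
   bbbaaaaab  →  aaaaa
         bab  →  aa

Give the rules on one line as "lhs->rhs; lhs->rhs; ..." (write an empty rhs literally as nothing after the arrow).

  | aab => ε
  | aabaaaaaaa => aaaaaaa
  | baabaaa => baaa
  | baaa

aab->; bab->aa; bbb->aa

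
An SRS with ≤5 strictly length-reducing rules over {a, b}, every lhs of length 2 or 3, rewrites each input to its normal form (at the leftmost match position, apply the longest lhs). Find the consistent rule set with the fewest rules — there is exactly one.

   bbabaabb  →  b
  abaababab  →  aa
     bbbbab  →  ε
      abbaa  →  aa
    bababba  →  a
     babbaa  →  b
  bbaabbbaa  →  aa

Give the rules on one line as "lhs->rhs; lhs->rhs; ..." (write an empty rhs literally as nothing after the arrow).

abb->; ba->b; bab->; bbb->

  | bbabaabb => baabb => babb => b
  | abaababab => abababab => aabab => aa
  | bbbbab => bab => ε
  | abbaa => aa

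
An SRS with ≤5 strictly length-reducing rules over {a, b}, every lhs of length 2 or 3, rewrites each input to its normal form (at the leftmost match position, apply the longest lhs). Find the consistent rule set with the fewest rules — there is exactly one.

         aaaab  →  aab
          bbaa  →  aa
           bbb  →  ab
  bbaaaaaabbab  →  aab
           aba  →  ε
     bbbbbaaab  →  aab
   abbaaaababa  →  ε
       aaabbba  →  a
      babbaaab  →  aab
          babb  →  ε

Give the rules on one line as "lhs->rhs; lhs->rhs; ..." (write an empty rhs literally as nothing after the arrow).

  | aaaab => aaab => aab
  | bbaa => aaa => aa
  | bbb => ab
  | bbaaaaaabbab => aaaaaaabbab => aaaaaabbab => aaaaabbab => aaaabbab => aaabbab => aabbab => aaaab => aaab => aab

aaa->aa; aba->; baa->; bb->a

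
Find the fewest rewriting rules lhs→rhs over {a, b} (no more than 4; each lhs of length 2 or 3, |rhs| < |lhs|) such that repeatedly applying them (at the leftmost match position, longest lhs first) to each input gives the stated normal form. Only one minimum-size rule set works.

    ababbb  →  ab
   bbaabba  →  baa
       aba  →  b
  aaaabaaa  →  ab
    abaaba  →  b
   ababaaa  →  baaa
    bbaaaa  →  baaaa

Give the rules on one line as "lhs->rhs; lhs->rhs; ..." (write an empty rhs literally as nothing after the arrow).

  | ababbb => bbbb => ab
  | bbaabba => baabba => baa
  | aba => b
  | aaaabaaa => aaabaa => aaba => ab

aba->b; abb->; bb->b; bbb->a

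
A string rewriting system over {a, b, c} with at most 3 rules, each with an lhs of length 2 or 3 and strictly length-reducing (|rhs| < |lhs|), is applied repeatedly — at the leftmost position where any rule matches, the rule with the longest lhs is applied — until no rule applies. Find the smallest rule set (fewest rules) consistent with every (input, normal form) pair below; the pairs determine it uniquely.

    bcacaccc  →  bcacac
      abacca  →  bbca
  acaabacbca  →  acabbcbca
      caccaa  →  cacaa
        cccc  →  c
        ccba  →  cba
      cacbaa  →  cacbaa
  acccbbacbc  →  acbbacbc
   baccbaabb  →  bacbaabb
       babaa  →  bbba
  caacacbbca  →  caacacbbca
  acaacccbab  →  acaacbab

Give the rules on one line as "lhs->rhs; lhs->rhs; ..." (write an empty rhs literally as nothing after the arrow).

aba->bb; cc->c

  | bcacaccc => bcacacc => bcacac
  | abacca => bbcca => bbca
  | acaabacbca => acabbcbca
  | caccaa => cacaa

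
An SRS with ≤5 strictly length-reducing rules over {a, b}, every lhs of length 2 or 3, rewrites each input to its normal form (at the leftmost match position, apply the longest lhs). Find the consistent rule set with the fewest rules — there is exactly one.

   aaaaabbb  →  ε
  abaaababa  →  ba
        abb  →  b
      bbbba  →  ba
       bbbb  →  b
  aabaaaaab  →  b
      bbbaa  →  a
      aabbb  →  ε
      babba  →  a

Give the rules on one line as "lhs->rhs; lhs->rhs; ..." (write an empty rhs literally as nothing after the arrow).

  | aaaaabbb => aaaabbb => aaabbb => aabbb => abbb => bbb => ε
  | abaaababa => baaababa => baababa => bababa => bbaba => baba => bba => ba
  | abb => bb => b
  | bbbba => ba

aa->a; ab->b; bb->b; bbb->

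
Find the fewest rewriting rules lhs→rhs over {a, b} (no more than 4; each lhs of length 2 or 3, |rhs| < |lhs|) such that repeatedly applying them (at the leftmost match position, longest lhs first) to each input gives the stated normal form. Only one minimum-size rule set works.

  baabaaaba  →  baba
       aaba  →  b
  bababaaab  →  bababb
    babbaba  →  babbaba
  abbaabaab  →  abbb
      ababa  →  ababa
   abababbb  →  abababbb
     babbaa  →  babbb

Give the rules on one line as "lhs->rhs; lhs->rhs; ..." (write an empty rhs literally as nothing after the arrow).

  | baabaaaba => baaaaba => baba
  | aaba => aa => b
  | bababaaab => bababb
  | babbaba

aa->b; aaa->; aab->a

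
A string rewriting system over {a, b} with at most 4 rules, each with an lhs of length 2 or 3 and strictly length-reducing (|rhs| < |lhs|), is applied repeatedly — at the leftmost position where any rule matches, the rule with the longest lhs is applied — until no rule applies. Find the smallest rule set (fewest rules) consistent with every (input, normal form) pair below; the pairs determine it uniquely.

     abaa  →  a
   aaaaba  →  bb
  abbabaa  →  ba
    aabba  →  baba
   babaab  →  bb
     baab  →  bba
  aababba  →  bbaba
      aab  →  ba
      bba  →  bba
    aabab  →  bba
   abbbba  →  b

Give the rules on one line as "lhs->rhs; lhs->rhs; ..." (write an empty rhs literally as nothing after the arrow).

  | abaa => abb => a
  | aaaaba => aaba => baa => bb
  | abbabaa => aabaa => baaa => ba
  | aabba => baba

aa->b; aaa->a; aab->ba; abb->a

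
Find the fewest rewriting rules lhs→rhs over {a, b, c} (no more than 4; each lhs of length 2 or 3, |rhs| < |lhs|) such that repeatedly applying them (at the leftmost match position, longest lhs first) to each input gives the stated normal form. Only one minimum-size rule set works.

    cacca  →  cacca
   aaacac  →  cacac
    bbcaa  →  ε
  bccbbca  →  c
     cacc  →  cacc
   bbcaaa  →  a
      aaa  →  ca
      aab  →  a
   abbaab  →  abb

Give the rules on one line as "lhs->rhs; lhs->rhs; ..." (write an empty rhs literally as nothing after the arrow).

  | cacca
  | aaacac => cacac
  | bbcaa => baa => bc => ε
  | bccbbca => cbbca => abca => aa => c

aa->c; bc->; cb->a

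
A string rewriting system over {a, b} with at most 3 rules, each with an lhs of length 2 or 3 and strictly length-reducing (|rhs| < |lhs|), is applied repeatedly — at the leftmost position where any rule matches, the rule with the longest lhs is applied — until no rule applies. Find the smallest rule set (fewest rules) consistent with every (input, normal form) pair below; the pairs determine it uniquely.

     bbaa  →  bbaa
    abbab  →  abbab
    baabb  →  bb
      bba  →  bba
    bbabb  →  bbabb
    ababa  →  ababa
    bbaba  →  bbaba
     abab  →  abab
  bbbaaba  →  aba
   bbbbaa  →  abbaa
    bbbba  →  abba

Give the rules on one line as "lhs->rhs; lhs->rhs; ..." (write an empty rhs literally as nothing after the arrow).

aab->; bbb->ab

  | bbaa
  | abbab
  | baabb => bb
  | bba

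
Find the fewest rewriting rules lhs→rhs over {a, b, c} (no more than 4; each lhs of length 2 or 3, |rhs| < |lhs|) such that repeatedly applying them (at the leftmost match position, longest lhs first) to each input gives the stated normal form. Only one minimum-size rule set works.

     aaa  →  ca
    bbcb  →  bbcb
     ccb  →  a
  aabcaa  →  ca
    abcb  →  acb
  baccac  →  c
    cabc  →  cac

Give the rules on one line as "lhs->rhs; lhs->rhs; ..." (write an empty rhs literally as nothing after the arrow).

  | aaa => ca
  | bbcb
  | ccb => ab => a
  | aabcaa => cbcaa => ca

aa->c; ab->a; bca->; cc->a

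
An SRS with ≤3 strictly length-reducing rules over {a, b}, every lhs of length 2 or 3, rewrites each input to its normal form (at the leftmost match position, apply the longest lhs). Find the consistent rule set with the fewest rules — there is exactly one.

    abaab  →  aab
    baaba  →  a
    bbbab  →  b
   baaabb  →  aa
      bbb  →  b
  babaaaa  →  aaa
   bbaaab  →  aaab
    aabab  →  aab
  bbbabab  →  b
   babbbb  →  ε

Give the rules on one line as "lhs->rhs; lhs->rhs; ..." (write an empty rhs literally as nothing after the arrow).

  | abaab => aab
  | baaba => aba => a
  | bbbab => bab => b
  | baaabb => aabb => aa

ba->; bb->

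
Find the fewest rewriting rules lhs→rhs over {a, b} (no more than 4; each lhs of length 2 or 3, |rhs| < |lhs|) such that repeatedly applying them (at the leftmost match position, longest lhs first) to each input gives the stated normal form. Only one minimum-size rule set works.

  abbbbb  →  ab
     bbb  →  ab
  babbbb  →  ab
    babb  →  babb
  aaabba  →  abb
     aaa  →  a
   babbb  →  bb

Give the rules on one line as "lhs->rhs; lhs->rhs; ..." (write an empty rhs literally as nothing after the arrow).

  | abbbbb => aabbb => bbb => ab
  | bbb => ab
  | babbbb => baabb => bbb => ab
  | babb

aa->; bba->bb; bbb->ab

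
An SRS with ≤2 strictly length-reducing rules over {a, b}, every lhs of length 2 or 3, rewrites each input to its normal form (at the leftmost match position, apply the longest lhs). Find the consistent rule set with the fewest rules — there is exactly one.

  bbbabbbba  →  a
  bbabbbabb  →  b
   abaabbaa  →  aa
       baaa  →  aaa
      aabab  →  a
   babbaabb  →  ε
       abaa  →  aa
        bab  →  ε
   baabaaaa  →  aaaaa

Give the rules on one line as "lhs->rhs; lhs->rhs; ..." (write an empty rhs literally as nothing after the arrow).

ab->; ba->a

  | bbbabbbba => bbabbbba => babbbba => abbbba => bbba => bba => ba => a
  | bbabbbabb => babbbabb => abbbabb => bbabb => babb => abb => b
  | abaabbaa => aabbaa => abaa => aa
  | baaa => aaa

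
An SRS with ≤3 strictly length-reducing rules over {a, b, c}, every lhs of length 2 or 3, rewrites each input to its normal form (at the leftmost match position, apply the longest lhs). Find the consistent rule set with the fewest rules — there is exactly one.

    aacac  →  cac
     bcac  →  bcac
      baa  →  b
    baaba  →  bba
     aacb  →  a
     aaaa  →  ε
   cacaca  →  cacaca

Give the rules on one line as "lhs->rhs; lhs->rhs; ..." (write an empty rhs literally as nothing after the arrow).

aa->; cb->a

  | aacac => cac
  | bcac
  | baa => b
  | baaba => bba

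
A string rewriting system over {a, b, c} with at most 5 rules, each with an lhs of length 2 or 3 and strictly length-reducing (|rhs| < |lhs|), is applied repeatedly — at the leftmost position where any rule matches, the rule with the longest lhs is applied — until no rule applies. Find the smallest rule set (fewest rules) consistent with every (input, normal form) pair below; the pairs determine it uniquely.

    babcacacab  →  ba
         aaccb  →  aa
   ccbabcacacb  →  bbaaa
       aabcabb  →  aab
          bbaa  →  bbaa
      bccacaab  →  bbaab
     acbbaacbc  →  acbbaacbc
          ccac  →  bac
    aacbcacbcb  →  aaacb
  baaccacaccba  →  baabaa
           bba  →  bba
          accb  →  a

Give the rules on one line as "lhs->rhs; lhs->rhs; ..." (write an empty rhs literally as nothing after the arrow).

  | babcacacab => babcacab => babcab => babb => ba
  | aaccb => aabb => aa
  | ccbabcacacb => bbabcacacb => bbabcacb => bbabcb => bbaaa
  | aabcabb => aabbb => aab

abb->a; bcb->aa; ca->; cc->b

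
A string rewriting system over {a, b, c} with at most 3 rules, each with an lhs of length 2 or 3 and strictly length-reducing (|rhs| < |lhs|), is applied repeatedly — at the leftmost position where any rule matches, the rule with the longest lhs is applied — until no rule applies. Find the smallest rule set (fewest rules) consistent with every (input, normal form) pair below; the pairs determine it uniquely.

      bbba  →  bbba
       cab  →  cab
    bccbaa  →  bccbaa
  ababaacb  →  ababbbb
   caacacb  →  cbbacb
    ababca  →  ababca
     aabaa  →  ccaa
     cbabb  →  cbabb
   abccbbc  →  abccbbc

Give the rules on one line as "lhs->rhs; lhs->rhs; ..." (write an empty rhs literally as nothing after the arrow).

aab->cc; aac->bb

  | bbba
  | cab
  | bccbaa
  | ababaacb => ababbbb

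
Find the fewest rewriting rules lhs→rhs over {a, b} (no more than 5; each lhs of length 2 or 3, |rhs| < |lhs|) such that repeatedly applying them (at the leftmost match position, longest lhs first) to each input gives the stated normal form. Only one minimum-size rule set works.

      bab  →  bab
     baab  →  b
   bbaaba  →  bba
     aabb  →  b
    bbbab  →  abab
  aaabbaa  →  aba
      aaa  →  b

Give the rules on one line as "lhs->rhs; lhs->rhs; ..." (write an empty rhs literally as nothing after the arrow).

aa->a; aaa->b; aab->; bbb->ab

  | bab
  | baab => b
  | bbaaba => bba
  | aabb => b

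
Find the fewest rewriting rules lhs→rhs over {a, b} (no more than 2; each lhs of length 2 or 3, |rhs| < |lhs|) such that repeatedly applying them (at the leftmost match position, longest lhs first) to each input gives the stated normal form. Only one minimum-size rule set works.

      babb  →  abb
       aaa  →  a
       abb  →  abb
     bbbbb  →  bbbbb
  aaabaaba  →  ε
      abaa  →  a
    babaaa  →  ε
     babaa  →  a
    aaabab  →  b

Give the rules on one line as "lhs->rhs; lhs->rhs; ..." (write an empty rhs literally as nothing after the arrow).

aa->; ba->a

  | babb => abb
  | aaa => a
  | abb
  | bbbbb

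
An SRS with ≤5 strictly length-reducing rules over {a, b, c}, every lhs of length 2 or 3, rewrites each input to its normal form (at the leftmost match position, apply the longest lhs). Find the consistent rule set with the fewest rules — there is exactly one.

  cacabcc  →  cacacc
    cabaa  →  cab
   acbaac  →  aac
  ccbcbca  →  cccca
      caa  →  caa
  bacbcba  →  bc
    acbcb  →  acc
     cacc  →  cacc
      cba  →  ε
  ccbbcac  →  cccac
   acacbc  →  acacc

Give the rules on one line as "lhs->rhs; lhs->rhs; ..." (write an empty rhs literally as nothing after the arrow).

abc->ac; ba->b; cb->c; cba->

  | cacabcc => cacacc
  | cabaa => caba => cab
  | acbaac => aac
  | ccbcbca => cccbca => cccca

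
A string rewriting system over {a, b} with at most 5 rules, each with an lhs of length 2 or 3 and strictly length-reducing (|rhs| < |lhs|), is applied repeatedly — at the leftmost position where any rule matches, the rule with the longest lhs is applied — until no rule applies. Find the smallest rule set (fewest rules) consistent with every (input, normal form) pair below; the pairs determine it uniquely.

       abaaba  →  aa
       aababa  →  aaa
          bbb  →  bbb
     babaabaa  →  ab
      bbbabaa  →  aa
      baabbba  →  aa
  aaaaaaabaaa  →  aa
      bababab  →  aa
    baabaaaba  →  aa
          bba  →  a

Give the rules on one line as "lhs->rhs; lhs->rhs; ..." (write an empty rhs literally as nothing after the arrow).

aab->ab; ba->a; baa->ab; bab->a

  | abaaba => aabba => abba => aba => aa
  | aababa => ababa => aaa
  | bbb
  | babaabaa => aaabaa => aabaa => abaa => aab => ab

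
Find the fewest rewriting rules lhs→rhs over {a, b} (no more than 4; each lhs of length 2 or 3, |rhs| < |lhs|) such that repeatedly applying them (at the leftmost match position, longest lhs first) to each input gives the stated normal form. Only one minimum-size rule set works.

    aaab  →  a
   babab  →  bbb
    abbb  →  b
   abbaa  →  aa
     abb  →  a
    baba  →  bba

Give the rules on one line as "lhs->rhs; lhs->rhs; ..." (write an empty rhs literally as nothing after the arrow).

  | aaab => aab => a
  | babab => bbab => bbb
  | abbb => ab => b
  | abbaa => aaa => aa

aaa->aa; aab->a; ab->b; abb->a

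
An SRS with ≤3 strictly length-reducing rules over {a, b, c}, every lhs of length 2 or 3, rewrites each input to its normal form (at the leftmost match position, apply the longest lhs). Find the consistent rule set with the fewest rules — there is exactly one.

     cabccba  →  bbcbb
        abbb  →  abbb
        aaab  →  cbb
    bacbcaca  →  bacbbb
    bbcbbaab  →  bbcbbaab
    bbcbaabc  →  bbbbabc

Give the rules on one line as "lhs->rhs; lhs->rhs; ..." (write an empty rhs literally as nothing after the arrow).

aaa->cb; ca->b; cba->bb

  | cabccba => bbccba => bbcbb
  | abbb
  | aaab => cbb
  | bacbcaca => bacbbca => bacbbb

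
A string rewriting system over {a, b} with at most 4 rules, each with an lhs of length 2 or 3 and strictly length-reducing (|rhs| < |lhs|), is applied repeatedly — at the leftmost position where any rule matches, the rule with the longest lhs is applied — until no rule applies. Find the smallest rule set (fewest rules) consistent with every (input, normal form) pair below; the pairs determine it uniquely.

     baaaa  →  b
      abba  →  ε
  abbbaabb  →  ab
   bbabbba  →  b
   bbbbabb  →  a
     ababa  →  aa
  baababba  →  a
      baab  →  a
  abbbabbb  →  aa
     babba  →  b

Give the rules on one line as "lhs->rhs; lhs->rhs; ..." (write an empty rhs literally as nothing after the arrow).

aaa->; aba->ba; ba->b; bb->a

  | baaaa => baaa => baa => ba => b
  | abba => aaa => ε
  | abbbaabb => aabaabb => abaabb => baabb => babb => bbb => ab
  | bbabbba => aabbba => aaaba => ba => b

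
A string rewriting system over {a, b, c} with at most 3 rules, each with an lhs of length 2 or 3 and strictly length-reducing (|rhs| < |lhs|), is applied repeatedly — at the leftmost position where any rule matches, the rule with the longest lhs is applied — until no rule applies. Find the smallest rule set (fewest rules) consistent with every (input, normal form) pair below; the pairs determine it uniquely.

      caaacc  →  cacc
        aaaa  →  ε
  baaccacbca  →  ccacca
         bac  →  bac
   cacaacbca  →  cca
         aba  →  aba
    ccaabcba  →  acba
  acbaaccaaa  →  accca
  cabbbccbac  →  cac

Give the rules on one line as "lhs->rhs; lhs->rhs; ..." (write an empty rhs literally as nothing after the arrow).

aa->; bc->c; ccb->a

  | caaacc => cacc
  | aaaa => aa => ε
  | baaccacbca => bccacbca => ccacbca => ccacca
  | bac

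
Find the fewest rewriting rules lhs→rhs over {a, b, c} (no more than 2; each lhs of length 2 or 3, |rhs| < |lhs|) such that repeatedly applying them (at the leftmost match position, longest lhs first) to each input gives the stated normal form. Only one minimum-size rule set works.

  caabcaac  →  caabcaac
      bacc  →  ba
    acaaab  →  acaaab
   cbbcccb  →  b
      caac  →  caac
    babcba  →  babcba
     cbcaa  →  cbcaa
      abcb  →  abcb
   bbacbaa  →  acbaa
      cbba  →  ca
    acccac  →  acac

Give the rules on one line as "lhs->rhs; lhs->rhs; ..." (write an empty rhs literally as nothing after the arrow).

  | caabcaac
  | bacc => ba
  | acaaab
  | cbbcccb => ccccb => ccb => b

bb->; cc->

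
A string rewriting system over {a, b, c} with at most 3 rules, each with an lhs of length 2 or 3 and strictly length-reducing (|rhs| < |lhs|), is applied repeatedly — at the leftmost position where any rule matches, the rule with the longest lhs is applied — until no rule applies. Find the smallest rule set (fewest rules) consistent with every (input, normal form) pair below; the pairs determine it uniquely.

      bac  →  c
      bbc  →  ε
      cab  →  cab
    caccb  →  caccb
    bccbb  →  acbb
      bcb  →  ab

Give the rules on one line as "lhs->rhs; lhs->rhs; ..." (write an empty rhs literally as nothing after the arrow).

  | bac => c
  | bbc => ba => ε
  | cab
  | caccb

ba->; bc->a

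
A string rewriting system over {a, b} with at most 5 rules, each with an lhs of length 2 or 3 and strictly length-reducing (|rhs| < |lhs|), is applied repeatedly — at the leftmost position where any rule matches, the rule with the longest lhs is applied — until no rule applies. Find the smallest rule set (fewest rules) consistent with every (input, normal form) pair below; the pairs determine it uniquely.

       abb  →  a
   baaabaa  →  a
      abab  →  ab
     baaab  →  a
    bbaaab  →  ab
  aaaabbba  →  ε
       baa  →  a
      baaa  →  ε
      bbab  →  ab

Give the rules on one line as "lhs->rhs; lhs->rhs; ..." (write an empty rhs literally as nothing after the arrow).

  | abb => a
  | baaabaa => aabaa => aaa => a
  | abab => ab
  | baaab => aab => a

aa->; aab->a; ba->; bb->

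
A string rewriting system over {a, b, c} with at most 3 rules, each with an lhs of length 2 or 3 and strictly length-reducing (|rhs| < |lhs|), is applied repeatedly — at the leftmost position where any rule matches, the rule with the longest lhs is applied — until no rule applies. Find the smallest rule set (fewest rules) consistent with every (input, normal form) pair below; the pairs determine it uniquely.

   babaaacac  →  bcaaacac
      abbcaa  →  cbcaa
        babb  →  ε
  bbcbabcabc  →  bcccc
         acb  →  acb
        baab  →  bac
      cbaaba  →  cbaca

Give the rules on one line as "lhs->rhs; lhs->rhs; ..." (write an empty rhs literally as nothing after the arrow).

ab->c; bcb->

  | babaaacac => bcaaacac
  | abbcaa => cbcaa
  | babb => bcb => ε
  | bbcbabcabc => babcabc => bccabc => bcccc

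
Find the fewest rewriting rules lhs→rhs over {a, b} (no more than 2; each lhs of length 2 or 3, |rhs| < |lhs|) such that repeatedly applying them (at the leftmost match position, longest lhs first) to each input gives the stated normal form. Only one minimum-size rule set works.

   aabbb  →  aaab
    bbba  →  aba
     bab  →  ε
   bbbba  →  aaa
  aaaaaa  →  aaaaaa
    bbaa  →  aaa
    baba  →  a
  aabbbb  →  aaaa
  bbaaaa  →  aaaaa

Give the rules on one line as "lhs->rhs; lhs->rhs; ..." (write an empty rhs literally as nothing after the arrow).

bab->; bb->a

  | aabbb => aaab
  | bbba => aba
  | bab => ε
  | bbbba => abba => aaa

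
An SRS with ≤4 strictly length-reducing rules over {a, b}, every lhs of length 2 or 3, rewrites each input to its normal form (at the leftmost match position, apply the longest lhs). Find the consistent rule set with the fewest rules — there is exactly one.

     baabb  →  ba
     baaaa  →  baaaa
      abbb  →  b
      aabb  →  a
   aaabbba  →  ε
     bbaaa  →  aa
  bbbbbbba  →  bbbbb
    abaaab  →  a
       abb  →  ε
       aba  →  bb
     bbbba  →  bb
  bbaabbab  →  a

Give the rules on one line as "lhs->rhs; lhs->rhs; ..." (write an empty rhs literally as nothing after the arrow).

  | baabb => ba
  | baaaa
  | abbb => b
  | aabb => a

ab->a; aba->bb; abb->; bba->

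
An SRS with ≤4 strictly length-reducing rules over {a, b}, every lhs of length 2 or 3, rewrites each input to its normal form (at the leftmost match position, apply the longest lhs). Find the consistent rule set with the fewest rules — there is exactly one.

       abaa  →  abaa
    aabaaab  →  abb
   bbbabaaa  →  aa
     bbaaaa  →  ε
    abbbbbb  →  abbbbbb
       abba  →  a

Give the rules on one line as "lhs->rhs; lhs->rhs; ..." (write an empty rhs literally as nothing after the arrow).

aaa->; aab->ab; bba->

  | abaa
  | aabaaab => abaaab => abb
  | bbbabaaa => bbaaa => aa
  | bbaaaa => aaa => ε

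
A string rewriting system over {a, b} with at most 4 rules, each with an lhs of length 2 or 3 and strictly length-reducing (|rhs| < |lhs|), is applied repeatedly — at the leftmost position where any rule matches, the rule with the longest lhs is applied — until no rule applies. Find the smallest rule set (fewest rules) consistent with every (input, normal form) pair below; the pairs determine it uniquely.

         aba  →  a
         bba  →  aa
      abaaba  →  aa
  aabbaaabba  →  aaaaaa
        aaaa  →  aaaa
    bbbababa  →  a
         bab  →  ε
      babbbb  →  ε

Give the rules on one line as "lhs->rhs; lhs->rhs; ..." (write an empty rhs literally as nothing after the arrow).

  | aba => a
  | bba => aa
  | abaaba => aaba => aa
  | aabbaaabba => aaaaabba => aaaaaa

ab->; abb->a; bab->; bb->a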